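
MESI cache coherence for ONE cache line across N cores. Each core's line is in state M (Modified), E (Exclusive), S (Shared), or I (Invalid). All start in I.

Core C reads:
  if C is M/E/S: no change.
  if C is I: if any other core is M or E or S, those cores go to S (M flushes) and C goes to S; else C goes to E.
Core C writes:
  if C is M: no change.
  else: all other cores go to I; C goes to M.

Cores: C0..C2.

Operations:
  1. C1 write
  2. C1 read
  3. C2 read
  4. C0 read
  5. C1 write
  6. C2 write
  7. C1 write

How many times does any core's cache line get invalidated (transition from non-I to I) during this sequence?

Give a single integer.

Answer: 4

Derivation:
Op 1: C1 write [C1 write: invalidate none -> C1=M] -> [I,M,I] (invalidations this op: 0; running total: 0)
Op 2: C1 read [C1 read: already in M, no change] -> [I,M,I] (invalidations this op: 0; running total: 0)
Op 3: C2 read [C2 read from I: others=['C1=M'] -> C2=S, others downsized to S] -> [I,S,S] (invalidations this op: 0; running total: 0)
Op 4: C0 read [C0 read from I: others=['C1=S', 'C2=S'] -> C0=S, others downsized to S] -> [S,S,S] (invalidations this op: 0; running total: 0)
Op 5: C1 write [C1 write: invalidate ['C0=S', 'C2=S'] -> C1=M] -> [I,M,I] (invalidations this op: 2; running total: 2)
Op 6: C2 write [C2 write: invalidate ['C1=M'] -> C2=M] -> [I,I,M] (invalidations this op: 1; running total: 3)
Op 7: C1 write [C1 write: invalidate ['C2=M'] -> C1=M] -> [I,M,I] (invalidations this op: 1; running total: 4)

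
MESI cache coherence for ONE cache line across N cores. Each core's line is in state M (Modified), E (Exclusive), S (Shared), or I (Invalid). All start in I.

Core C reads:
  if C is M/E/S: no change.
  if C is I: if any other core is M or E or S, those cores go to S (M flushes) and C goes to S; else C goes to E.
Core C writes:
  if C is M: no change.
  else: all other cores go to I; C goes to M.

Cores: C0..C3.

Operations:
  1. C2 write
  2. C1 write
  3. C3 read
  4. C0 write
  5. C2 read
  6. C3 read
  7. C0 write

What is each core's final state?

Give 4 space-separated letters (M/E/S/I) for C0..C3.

Answer: M I I I

Derivation:
Op 1: C2 write [C2 write: invalidate none -> C2=M] -> [I,I,M,I]
Op 2: C1 write [C1 write: invalidate ['C2=M'] -> C1=M] -> [I,M,I,I]
Op 3: C3 read [C3 read from I: others=['C1=M'] -> C3=S, others downsized to S] -> [I,S,I,S]
Op 4: C0 write [C0 write: invalidate ['C1=S', 'C3=S'] -> C0=M] -> [M,I,I,I]
Op 5: C2 read [C2 read from I: others=['C0=M'] -> C2=S, others downsized to S] -> [S,I,S,I]
Op 6: C3 read [C3 read from I: others=['C0=S', 'C2=S'] -> C3=S, others downsized to S] -> [S,I,S,S]
Op 7: C0 write [C0 write: invalidate ['C2=S', 'C3=S'] -> C0=M] -> [M,I,I,I]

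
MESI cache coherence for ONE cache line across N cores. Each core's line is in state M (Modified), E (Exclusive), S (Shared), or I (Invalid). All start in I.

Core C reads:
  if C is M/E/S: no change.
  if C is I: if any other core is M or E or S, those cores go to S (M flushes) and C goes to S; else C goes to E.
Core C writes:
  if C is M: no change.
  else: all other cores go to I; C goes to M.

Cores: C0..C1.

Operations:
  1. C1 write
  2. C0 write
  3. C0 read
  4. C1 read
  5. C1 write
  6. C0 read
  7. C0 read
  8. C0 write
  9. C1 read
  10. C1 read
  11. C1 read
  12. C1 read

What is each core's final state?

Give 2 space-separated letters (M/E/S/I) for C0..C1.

Answer: S S

Derivation:
Op 1: C1 write [C1 write: invalidate none -> C1=M] -> [I,M]
Op 2: C0 write [C0 write: invalidate ['C1=M'] -> C0=M] -> [M,I]
Op 3: C0 read [C0 read: already in M, no change] -> [M,I]
Op 4: C1 read [C1 read from I: others=['C0=M'] -> C1=S, others downsized to S] -> [S,S]
Op 5: C1 write [C1 write: invalidate ['C0=S'] -> C1=M] -> [I,M]
Op 6: C0 read [C0 read from I: others=['C1=M'] -> C0=S, others downsized to S] -> [S,S]
Op 7: C0 read [C0 read: already in S, no change] -> [S,S]
Op 8: C0 write [C0 write: invalidate ['C1=S'] -> C0=M] -> [M,I]
Op 9: C1 read [C1 read from I: others=['C0=M'] -> C1=S, others downsized to S] -> [S,S]
Op 10: C1 read [C1 read: already in S, no change] -> [S,S]
Op 11: C1 read [C1 read: already in S, no change] -> [S,S]
Op 12: C1 read [C1 read: already in S, no change] -> [S,S]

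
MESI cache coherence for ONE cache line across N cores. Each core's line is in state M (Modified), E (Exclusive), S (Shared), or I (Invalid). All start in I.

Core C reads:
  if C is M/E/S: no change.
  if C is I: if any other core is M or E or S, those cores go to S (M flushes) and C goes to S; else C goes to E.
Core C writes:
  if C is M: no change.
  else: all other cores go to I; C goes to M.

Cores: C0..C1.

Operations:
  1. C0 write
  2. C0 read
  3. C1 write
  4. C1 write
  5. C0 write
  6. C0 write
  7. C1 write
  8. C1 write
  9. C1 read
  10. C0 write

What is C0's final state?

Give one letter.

Answer: M

Derivation:
Op 1: C0 write [C0 write: invalidate none -> C0=M] -> [M,I]
Op 2: C0 read [C0 read: already in M, no change] -> [M,I]
Op 3: C1 write [C1 write: invalidate ['C0=M'] -> C1=M] -> [I,M]
Op 4: C1 write [C1 write: already M (modified), no change] -> [I,M]
Op 5: C0 write [C0 write: invalidate ['C1=M'] -> C0=M] -> [M,I]
Op 6: C0 write [C0 write: already M (modified), no change] -> [M,I]
Op 7: C1 write [C1 write: invalidate ['C0=M'] -> C1=M] -> [I,M]
Op 8: C1 write [C1 write: already M (modified), no change] -> [I,M]
Op 9: C1 read [C1 read: already in M, no change] -> [I,M]
Op 10: C0 write [C0 write: invalidate ['C1=M'] -> C0=M] -> [M,I]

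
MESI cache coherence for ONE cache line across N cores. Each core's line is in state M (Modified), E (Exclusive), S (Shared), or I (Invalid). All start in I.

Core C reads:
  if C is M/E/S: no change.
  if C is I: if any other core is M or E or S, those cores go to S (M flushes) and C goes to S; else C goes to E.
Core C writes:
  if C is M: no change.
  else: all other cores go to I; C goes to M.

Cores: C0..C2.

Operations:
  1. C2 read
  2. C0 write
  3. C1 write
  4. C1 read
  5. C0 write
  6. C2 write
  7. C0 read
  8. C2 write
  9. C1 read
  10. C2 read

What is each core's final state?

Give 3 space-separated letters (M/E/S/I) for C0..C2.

Answer: I S S

Derivation:
Op 1: C2 read [C2 read from I: no other sharers -> C2=E (exclusive)] -> [I,I,E]
Op 2: C0 write [C0 write: invalidate ['C2=E'] -> C0=M] -> [M,I,I]
Op 3: C1 write [C1 write: invalidate ['C0=M'] -> C1=M] -> [I,M,I]
Op 4: C1 read [C1 read: already in M, no change] -> [I,M,I]
Op 5: C0 write [C0 write: invalidate ['C1=M'] -> C0=M] -> [M,I,I]
Op 6: C2 write [C2 write: invalidate ['C0=M'] -> C2=M] -> [I,I,M]
Op 7: C0 read [C0 read from I: others=['C2=M'] -> C0=S, others downsized to S] -> [S,I,S]
Op 8: C2 write [C2 write: invalidate ['C0=S'] -> C2=M] -> [I,I,M]
Op 9: C1 read [C1 read from I: others=['C2=M'] -> C1=S, others downsized to S] -> [I,S,S]
Op 10: C2 read [C2 read: already in S, no change] -> [I,S,S]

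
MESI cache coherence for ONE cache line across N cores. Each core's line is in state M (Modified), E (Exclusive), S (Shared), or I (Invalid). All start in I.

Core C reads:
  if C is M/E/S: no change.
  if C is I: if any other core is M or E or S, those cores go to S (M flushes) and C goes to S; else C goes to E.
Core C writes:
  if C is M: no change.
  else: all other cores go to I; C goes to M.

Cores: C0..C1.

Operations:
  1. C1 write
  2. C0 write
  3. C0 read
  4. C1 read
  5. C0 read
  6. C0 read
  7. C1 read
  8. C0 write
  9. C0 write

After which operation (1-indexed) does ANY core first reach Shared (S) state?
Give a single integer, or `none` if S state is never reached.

Op 1: C1 write [C1 write: invalidate none -> C1=M] -> [I,M]
Op 2: C0 write [C0 write: invalidate ['C1=M'] -> C0=M] -> [M,I]
Op 3: C0 read [C0 read: already in M, no change] -> [M,I]
Op 4: C1 read [C1 read from I: others=['C0=M'] -> C1=S, others downsized to S] -> [S,S]
  -> First S state at op 4; remaining ops need not be traced.

Answer: 4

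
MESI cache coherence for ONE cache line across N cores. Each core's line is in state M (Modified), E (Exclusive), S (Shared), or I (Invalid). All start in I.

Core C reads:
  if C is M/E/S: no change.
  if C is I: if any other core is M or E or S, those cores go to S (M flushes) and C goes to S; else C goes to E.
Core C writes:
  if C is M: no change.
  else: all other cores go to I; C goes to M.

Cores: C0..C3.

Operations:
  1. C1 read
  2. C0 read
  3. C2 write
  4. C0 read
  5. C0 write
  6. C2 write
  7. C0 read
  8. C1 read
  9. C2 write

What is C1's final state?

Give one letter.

Op 1: C1 read [C1 read from I: no other sharers -> C1=E (exclusive)] -> [I,E,I,I]
Op 2: C0 read [C0 read from I: others=['C1=E'] -> C0=S, others downsized to S] -> [S,S,I,I]
Op 3: C2 write [C2 write: invalidate ['C0=S', 'C1=S'] -> C2=M] -> [I,I,M,I]
Op 4: C0 read [C0 read from I: others=['C2=M'] -> C0=S, others downsized to S] -> [S,I,S,I]
Op 5: C0 write [C0 write: invalidate ['C2=S'] -> C0=M] -> [M,I,I,I]
Op 6: C2 write [C2 write: invalidate ['C0=M'] -> C2=M] -> [I,I,M,I]
Op 7: C0 read [C0 read from I: others=['C2=M'] -> C0=S, others downsized to S] -> [S,I,S,I]
Op 8: C1 read [C1 read from I: others=['C0=S', 'C2=S'] -> C1=S, others downsized to S] -> [S,S,S,I]
Op 9: C2 write [C2 write: invalidate ['C0=S', 'C1=S'] -> C2=M] -> [I,I,M,I]

Answer: I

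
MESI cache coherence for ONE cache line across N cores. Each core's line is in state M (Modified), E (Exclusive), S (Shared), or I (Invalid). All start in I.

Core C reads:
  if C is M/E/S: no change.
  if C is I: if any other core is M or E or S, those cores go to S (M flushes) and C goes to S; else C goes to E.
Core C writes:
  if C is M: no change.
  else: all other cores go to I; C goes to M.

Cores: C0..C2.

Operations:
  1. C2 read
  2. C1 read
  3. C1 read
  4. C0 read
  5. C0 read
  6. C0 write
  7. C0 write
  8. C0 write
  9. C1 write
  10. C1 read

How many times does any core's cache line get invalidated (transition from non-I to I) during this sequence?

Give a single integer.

Answer: 3

Derivation:
Op 1: C2 read [C2 read from I: no other sharers -> C2=E (exclusive)] -> [I,I,E] (invalidations this op: 0; running total: 0)
Op 2: C1 read [C1 read from I: others=['C2=E'] -> C1=S, others downsized to S] -> [I,S,S] (invalidations this op: 0; running total: 0)
Op 3: C1 read [C1 read: already in S, no change] -> [I,S,S] (invalidations this op: 0; running total: 0)
Op 4: C0 read [C0 read from I: others=['C1=S', 'C2=S'] -> C0=S, others downsized to S] -> [S,S,S] (invalidations this op: 0; running total: 0)
Op 5: C0 read [C0 read: already in S, no change] -> [S,S,S] (invalidations this op: 0; running total: 0)
Op 6: C0 write [C0 write: invalidate ['C1=S', 'C2=S'] -> C0=M] -> [M,I,I] (invalidations this op: 2; running total: 2)
Op 7: C0 write [C0 write: already M (modified), no change] -> [M,I,I] (invalidations this op: 0; running total: 2)
Op 8: C0 write [C0 write: already M (modified), no change] -> [M,I,I] (invalidations this op: 0; running total: 2)
Op 9: C1 write [C1 write: invalidate ['C0=M'] -> C1=M] -> [I,M,I] (invalidations this op: 1; running total: 3)
Op 10: C1 read [C1 read: already in M, no change] -> [I,M,I] (invalidations this op: 0; running total: 3)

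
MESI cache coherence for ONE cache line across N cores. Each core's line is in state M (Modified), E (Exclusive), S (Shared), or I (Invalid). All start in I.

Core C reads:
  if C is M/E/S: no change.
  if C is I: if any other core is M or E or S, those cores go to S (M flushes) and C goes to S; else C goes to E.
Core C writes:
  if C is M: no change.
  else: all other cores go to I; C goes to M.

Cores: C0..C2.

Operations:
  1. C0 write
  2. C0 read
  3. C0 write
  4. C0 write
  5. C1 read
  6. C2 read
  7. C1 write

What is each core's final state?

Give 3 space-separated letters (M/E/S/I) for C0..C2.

Answer: I M I

Derivation:
Op 1: C0 write [C0 write: invalidate none -> C0=M] -> [M,I,I]
Op 2: C0 read [C0 read: already in M, no change] -> [M,I,I]
Op 3: C0 write [C0 write: already M (modified), no change] -> [M,I,I]
Op 4: C0 write [C0 write: already M (modified), no change] -> [M,I,I]
Op 5: C1 read [C1 read from I: others=['C0=M'] -> C1=S, others downsized to S] -> [S,S,I]
Op 6: C2 read [C2 read from I: others=['C0=S', 'C1=S'] -> C2=S, others downsized to S] -> [S,S,S]
Op 7: C1 write [C1 write: invalidate ['C0=S', 'C2=S'] -> C1=M] -> [I,M,I]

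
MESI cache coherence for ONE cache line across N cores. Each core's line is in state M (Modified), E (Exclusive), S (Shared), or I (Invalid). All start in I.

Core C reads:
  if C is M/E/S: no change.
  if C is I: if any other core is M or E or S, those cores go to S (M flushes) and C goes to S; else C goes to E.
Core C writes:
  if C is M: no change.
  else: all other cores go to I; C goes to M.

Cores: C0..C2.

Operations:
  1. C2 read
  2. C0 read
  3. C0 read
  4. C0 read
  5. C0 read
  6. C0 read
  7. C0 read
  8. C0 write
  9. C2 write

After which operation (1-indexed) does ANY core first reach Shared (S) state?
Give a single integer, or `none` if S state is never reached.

Answer: 2

Derivation:
Op 1: C2 read [C2 read from I: no other sharers -> C2=E (exclusive)] -> [I,I,E]
Op 2: C0 read [C0 read from I: others=['C2=E'] -> C0=S, others downsized to S] -> [S,I,S]
  -> First S state at op 2; remaining ops need not be traced.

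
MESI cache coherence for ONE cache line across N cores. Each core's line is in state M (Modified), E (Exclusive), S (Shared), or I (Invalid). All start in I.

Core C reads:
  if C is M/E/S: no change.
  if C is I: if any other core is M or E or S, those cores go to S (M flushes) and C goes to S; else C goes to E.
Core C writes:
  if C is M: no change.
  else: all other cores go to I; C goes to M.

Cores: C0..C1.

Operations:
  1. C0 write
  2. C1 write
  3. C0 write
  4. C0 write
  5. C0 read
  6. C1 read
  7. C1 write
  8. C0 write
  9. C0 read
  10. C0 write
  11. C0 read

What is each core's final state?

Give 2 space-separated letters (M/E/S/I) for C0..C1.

Op 1: C0 write [C0 write: invalidate none -> C0=M] -> [M,I]
Op 2: C1 write [C1 write: invalidate ['C0=M'] -> C1=M] -> [I,M]
Op 3: C0 write [C0 write: invalidate ['C1=M'] -> C0=M] -> [M,I]
Op 4: C0 write [C0 write: already M (modified), no change] -> [M,I]
Op 5: C0 read [C0 read: already in M, no change] -> [M,I]
Op 6: C1 read [C1 read from I: others=['C0=M'] -> C1=S, others downsized to S] -> [S,S]
Op 7: C1 write [C1 write: invalidate ['C0=S'] -> C1=M] -> [I,M]
Op 8: C0 write [C0 write: invalidate ['C1=M'] -> C0=M] -> [M,I]
Op 9: C0 read [C0 read: already in M, no change] -> [M,I]
Op 10: C0 write [C0 write: already M (modified), no change] -> [M,I]
Op 11: C0 read [C0 read: already in M, no change] -> [M,I]

Answer: M I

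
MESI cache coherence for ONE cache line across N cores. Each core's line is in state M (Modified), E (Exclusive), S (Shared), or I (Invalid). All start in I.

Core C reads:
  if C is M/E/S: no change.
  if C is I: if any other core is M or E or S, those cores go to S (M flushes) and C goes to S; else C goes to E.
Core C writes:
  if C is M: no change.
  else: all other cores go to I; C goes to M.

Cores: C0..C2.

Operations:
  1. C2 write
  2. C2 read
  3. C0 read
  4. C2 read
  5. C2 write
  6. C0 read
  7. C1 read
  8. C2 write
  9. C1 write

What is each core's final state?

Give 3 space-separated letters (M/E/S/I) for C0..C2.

Answer: I M I

Derivation:
Op 1: C2 write [C2 write: invalidate none -> C2=M] -> [I,I,M]
Op 2: C2 read [C2 read: already in M, no change] -> [I,I,M]
Op 3: C0 read [C0 read from I: others=['C2=M'] -> C0=S, others downsized to S] -> [S,I,S]
Op 4: C2 read [C2 read: already in S, no change] -> [S,I,S]
Op 5: C2 write [C2 write: invalidate ['C0=S'] -> C2=M] -> [I,I,M]
Op 6: C0 read [C0 read from I: others=['C2=M'] -> C0=S, others downsized to S] -> [S,I,S]
Op 7: C1 read [C1 read from I: others=['C0=S', 'C2=S'] -> C1=S, others downsized to S] -> [S,S,S]
Op 8: C2 write [C2 write: invalidate ['C0=S', 'C1=S'] -> C2=M] -> [I,I,M]
Op 9: C1 write [C1 write: invalidate ['C2=M'] -> C1=M] -> [I,M,I]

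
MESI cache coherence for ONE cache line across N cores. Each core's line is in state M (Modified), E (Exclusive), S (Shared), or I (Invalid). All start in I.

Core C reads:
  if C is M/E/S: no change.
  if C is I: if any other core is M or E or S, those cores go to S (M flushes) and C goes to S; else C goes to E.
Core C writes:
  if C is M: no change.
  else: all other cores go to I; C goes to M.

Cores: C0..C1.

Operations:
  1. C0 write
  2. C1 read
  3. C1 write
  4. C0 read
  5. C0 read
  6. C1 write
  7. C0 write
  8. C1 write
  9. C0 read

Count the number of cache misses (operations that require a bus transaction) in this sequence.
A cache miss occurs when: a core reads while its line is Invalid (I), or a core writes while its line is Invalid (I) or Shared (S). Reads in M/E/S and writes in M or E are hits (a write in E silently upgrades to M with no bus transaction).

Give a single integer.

Op 1: C0 write [C0 write: invalidate none -> C0=M] -> [M,I] [MISS #1: write from I]
Op 2: C1 read [C1 read from I: others=['C0=M'] -> C1=S, others downsized to S] -> [S,S] [MISS #2: read from I]
Op 3: C1 write [C1 write: invalidate ['C0=S'] -> C1=M] -> [I,M] [MISS #3: write from S]
Op 4: C0 read [C0 read from I: others=['C1=M'] -> C0=S, others downsized to S] -> [S,S] [MISS #4: read from I]
Op 5: C0 read [C0 read: already in S, no change] -> [S,S] [hit: read from S]
Op 6: C1 write [C1 write: invalidate ['C0=S'] -> C1=M] -> [I,M] [MISS #5: write from S]
Op 7: C0 write [C0 write: invalidate ['C1=M'] -> C0=M] -> [M,I] [MISS #6: write from I]
Op 8: C1 write [C1 write: invalidate ['C0=M'] -> C1=M] -> [I,M] [MISS #7: write from I]
Op 9: C0 read [C0 read from I: others=['C1=M'] -> C0=S, others downsized to S] -> [S,S] [MISS #8: read from I]

Answer: 8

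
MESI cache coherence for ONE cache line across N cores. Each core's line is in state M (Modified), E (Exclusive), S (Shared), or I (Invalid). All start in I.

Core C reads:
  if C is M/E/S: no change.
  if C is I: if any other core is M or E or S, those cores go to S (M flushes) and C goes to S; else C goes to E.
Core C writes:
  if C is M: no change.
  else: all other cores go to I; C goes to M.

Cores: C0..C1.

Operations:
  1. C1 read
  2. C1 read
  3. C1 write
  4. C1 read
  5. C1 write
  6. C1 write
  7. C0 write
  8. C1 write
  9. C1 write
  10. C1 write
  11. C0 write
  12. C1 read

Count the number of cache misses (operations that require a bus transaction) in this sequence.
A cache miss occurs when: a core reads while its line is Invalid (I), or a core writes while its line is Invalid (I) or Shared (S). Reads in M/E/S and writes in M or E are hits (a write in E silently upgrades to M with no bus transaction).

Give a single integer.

Answer: 5

Derivation:
Op 1: C1 read [C1 read from I: no other sharers -> C1=E (exclusive)] -> [I,E] [MISS #1: read from I]
Op 2: C1 read [C1 read: already in E, no change] -> [I,E] [hit: read from E]
Op 3: C1 write [C1 write: invalidate none -> C1=M] -> [I,M] [hit: write from E is a silent E->M upgrade, no bus transaction]
Op 4: C1 read [C1 read: already in M, no change] -> [I,M] [hit: read from M]
Op 5: C1 write [C1 write: already M (modified), no change] -> [I,M] [hit: write from M]
Op 6: C1 write [C1 write: already M (modified), no change] -> [I,M] [hit: write from M]
Op 7: C0 write [C0 write: invalidate ['C1=M'] -> C0=M] -> [M,I] [MISS #2: write from I]
Op 8: C1 write [C1 write: invalidate ['C0=M'] -> C1=M] -> [I,M] [MISS #3: write from I]
Op 9: C1 write [C1 write: already M (modified), no change] -> [I,M] [hit: write from M]
Op 10: C1 write [C1 write: already M (modified), no change] -> [I,M] [hit: write from M]
Op 11: C0 write [C0 write: invalidate ['C1=M'] -> C0=M] -> [M,I] [MISS #4: write from I]
Op 12: C1 read [C1 read from I: others=['C0=M'] -> C1=S, others downsized to S] -> [S,S] [MISS #5: read from I]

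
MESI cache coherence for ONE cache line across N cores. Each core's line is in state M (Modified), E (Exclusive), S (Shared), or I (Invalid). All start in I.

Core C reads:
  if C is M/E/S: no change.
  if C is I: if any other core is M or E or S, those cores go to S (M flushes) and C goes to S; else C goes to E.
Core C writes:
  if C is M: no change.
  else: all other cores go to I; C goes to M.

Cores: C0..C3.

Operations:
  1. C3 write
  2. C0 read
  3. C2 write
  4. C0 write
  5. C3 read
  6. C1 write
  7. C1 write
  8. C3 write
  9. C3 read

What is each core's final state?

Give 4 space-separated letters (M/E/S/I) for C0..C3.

Answer: I I I M

Derivation:
Op 1: C3 write [C3 write: invalidate none -> C3=M] -> [I,I,I,M]
Op 2: C0 read [C0 read from I: others=['C3=M'] -> C0=S, others downsized to S] -> [S,I,I,S]
Op 3: C2 write [C2 write: invalidate ['C0=S', 'C3=S'] -> C2=M] -> [I,I,M,I]
Op 4: C0 write [C0 write: invalidate ['C2=M'] -> C0=M] -> [M,I,I,I]
Op 5: C3 read [C3 read from I: others=['C0=M'] -> C3=S, others downsized to S] -> [S,I,I,S]
Op 6: C1 write [C1 write: invalidate ['C0=S', 'C3=S'] -> C1=M] -> [I,M,I,I]
Op 7: C1 write [C1 write: already M (modified), no change] -> [I,M,I,I]
Op 8: C3 write [C3 write: invalidate ['C1=M'] -> C3=M] -> [I,I,I,M]
Op 9: C3 read [C3 read: already in M, no change] -> [I,I,I,M]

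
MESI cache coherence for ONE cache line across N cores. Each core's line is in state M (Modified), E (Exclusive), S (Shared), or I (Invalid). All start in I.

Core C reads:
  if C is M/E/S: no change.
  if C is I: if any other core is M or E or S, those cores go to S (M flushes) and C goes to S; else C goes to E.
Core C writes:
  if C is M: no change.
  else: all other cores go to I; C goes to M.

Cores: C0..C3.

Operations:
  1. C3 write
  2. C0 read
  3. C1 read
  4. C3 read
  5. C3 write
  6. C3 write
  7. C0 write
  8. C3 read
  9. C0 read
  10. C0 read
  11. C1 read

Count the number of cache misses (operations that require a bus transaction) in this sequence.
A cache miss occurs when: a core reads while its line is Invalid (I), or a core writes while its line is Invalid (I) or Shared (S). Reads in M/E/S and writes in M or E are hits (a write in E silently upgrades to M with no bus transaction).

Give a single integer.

Op 1: C3 write [C3 write: invalidate none -> C3=M] -> [I,I,I,M] [MISS #1: write from I]
Op 2: C0 read [C0 read from I: others=['C3=M'] -> C0=S, others downsized to S] -> [S,I,I,S] [MISS #2: read from I]
Op 3: C1 read [C1 read from I: others=['C0=S', 'C3=S'] -> C1=S, others downsized to S] -> [S,S,I,S] [MISS #3: read from I]
Op 4: C3 read [C3 read: already in S, no change] -> [S,S,I,S] [hit: read from S]
Op 5: C3 write [C3 write: invalidate ['C0=S', 'C1=S'] -> C3=M] -> [I,I,I,M] [MISS #4: write from S]
Op 6: C3 write [C3 write: already M (modified), no change] -> [I,I,I,M] [hit: write from M]
Op 7: C0 write [C0 write: invalidate ['C3=M'] -> C0=M] -> [M,I,I,I] [MISS #5: write from I]
Op 8: C3 read [C3 read from I: others=['C0=M'] -> C3=S, others downsized to S] -> [S,I,I,S] [MISS #6: read from I]
Op 9: C0 read [C0 read: already in S, no change] -> [S,I,I,S] [hit: read from S]
Op 10: C0 read [C0 read: already in S, no change] -> [S,I,I,S] [hit: read from S]
Op 11: C1 read [C1 read from I: others=['C0=S', 'C3=S'] -> C1=S, others downsized to S] -> [S,S,I,S] [MISS #7: read from I]

Answer: 7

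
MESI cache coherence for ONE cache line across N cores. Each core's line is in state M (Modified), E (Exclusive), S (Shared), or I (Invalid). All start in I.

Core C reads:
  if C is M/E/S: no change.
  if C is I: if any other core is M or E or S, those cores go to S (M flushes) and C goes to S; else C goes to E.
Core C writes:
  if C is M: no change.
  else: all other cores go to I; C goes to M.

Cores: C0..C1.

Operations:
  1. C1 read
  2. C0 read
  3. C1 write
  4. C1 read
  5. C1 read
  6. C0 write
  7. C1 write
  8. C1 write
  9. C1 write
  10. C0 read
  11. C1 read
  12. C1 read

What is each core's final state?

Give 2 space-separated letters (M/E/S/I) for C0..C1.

Answer: S S

Derivation:
Op 1: C1 read [C1 read from I: no other sharers -> C1=E (exclusive)] -> [I,E]
Op 2: C0 read [C0 read from I: others=['C1=E'] -> C0=S, others downsized to S] -> [S,S]
Op 3: C1 write [C1 write: invalidate ['C0=S'] -> C1=M] -> [I,M]
Op 4: C1 read [C1 read: already in M, no change] -> [I,M]
Op 5: C1 read [C1 read: already in M, no change] -> [I,M]
Op 6: C0 write [C0 write: invalidate ['C1=M'] -> C0=M] -> [M,I]
Op 7: C1 write [C1 write: invalidate ['C0=M'] -> C1=M] -> [I,M]
Op 8: C1 write [C1 write: already M (modified), no change] -> [I,M]
Op 9: C1 write [C1 write: already M (modified), no change] -> [I,M]
Op 10: C0 read [C0 read from I: others=['C1=M'] -> C0=S, others downsized to S] -> [S,S]
Op 11: C1 read [C1 read: already in S, no change] -> [S,S]
Op 12: C1 read [C1 read: already in S, no change] -> [S,S]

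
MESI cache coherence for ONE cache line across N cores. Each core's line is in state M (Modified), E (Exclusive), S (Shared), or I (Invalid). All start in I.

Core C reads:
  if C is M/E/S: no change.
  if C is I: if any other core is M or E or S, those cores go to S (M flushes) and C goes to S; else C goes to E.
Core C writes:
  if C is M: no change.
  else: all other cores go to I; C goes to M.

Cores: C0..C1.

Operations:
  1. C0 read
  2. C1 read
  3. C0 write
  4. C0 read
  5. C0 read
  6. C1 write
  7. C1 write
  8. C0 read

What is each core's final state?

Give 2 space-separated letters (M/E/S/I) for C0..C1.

Op 1: C0 read [C0 read from I: no other sharers -> C0=E (exclusive)] -> [E,I]
Op 2: C1 read [C1 read from I: others=['C0=E'] -> C1=S, others downsized to S] -> [S,S]
Op 3: C0 write [C0 write: invalidate ['C1=S'] -> C0=M] -> [M,I]
Op 4: C0 read [C0 read: already in M, no change] -> [M,I]
Op 5: C0 read [C0 read: already in M, no change] -> [M,I]
Op 6: C1 write [C1 write: invalidate ['C0=M'] -> C1=M] -> [I,M]
Op 7: C1 write [C1 write: already M (modified), no change] -> [I,M]
Op 8: C0 read [C0 read from I: others=['C1=M'] -> C0=S, others downsized to S] -> [S,S]

Answer: S S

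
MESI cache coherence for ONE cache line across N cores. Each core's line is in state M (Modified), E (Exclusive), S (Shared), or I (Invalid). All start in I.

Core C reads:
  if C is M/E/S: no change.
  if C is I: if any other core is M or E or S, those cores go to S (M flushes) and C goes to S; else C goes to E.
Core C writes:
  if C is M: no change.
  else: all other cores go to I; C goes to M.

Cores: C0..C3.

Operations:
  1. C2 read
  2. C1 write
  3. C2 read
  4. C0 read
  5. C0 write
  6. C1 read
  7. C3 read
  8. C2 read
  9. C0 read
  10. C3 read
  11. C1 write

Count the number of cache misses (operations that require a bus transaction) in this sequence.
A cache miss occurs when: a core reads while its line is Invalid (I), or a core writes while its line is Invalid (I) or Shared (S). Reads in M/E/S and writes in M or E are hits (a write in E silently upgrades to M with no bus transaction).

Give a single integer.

Answer: 9

Derivation:
Op 1: C2 read [C2 read from I: no other sharers -> C2=E (exclusive)] -> [I,I,E,I] [MISS #1: read from I]
Op 2: C1 write [C1 write: invalidate ['C2=E'] -> C1=M] -> [I,M,I,I] [MISS #2: write from I]
Op 3: C2 read [C2 read from I: others=['C1=M'] -> C2=S, others downsized to S] -> [I,S,S,I] [MISS #3: read from I]
Op 4: C0 read [C0 read from I: others=['C1=S', 'C2=S'] -> C0=S, others downsized to S] -> [S,S,S,I] [MISS #4: read from I]
Op 5: C0 write [C0 write: invalidate ['C1=S', 'C2=S'] -> C0=M] -> [M,I,I,I] [MISS #5: write from S]
Op 6: C1 read [C1 read from I: others=['C0=M'] -> C1=S, others downsized to S] -> [S,S,I,I] [MISS #6: read from I]
Op 7: C3 read [C3 read from I: others=['C0=S', 'C1=S'] -> C3=S, others downsized to S] -> [S,S,I,S] [MISS #7: read from I]
Op 8: C2 read [C2 read from I: others=['C0=S', 'C1=S', 'C3=S'] -> C2=S, others downsized to S] -> [S,S,S,S] [MISS #8: read from I]
Op 9: C0 read [C0 read: already in S, no change] -> [S,S,S,S] [hit: read from S]
Op 10: C3 read [C3 read: already in S, no change] -> [S,S,S,S] [hit: read from S]
Op 11: C1 write [C1 write: invalidate ['C0=S', 'C2=S', 'C3=S'] -> C1=M] -> [I,M,I,I] [MISS #9: write from S]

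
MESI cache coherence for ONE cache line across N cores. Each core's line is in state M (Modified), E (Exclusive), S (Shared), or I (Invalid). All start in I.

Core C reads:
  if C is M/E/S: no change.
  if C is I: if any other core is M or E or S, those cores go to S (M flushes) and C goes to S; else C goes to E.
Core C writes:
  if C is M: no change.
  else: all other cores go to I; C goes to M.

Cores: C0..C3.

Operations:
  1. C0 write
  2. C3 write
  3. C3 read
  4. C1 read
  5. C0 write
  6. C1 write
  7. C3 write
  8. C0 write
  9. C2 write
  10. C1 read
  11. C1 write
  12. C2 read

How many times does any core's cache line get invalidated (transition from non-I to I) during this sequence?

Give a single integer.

Op 1: C0 write [C0 write: invalidate none -> C0=M] -> [M,I,I,I] (invalidations this op: 0; running total: 0)
Op 2: C3 write [C3 write: invalidate ['C0=M'] -> C3=M] -> [I,I,I,M] (invalidations this op: 1; running total: 1)
Op 3: C3 read [C3 read: already in M, no change] -> [I,I,I,M] (invalidations this op: 0; running total: 1)
Op 4: C1 read [C1 read from I: others=['C3=M'] -> C1=S, others downsized to S] -> [I,S,I,S] (invalidations this op: 0; running total: 1)
Op 5: C0 write [C0 write: invalidate ['C1=S', 'C3=S'] -> C0=M] -> [M,I,I,I] (invalidations this op: 2; running total: 3)
Op 6: C1 write [C1 write: invalidate ['C0=M'] -> C1=M] -> [I,M,I,I] (invalidations this op: 1; running total: 4)
Op 7: C3 write [C3 write: invalidate ['C1=M'] -> C3=M] -> [I,I,I,M] (invalidations this op: 1; running total: 5)
Op 8: C0 write [C0 write: invalidate ['C3=M'] -> C0=M] -> [M,I,I,I] (invalidations this op: 1; running total: 6)
Op 9: C2 write [C2 write: invalidate ['C0=M'] -> C2=M] -> [I,I,M,I] (invalidations this op: 1; running total: 7)
Op 10: C1 read [C1 read from I: others=['C2=M'] -> C1=S, others downsized to S] -> [I,S,S,I] (invalidations this op: 0; running total: 7)
Op 11: C1 write [C1 write: invalidate ['C2=S'] -> C1=M] -> [I,M,I,I] (invalidations this op: 1; running total: 8)
Op 12: C2 read [C2 read from I: others=['C1=M'] -> C2=S, others downsized to S] -> [I,S,S,I] (invalidations this op: 0; running total: 8)

Answer: 8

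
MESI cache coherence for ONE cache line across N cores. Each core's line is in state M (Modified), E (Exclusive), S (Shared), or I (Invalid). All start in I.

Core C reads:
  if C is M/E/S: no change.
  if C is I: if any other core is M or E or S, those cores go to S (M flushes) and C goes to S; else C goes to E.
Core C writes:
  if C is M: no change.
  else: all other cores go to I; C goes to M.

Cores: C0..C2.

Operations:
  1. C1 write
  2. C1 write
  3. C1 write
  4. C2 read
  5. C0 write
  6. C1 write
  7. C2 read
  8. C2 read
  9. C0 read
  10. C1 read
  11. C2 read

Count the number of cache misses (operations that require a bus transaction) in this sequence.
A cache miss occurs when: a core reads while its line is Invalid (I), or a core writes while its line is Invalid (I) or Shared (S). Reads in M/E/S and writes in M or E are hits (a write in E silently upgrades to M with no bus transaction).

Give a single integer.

Op 1: C1 write [C1 write: invalidate none -> C1=M] -> [I,M,I] [MISS #1: write from I]
Op 2: C1 write [C1 write: already M (modified), no change] -> [I,M,I] [hit: write from M]
Op 3: C1 write [C1 write: already M (modified), no change] -> [I,M,I] [hit: write from M]
Op 4: C2 read [C2 read from I: others=['C1=M'] -> C2=S, others downsized to S] -> [I,S,S] [MISS #2: read from I]
Op 5: C0 write [C0 write: invalidate ['C1=S', 'C2=S'] -> C0=M] -> [M,I,I] [MISS #3: write from I]
Op 6: C1 write [C1 write: invalidate ['C0=M'] -> C1=M] -> [I,M,I] [MISS #4: write from I]
Op 7: C2 read [C2 read from I: others=['C1=M'] -> C2=S, others downsized to S] -> [I,S,S] [MISS #5: read from I]
Op 8: C2 read [C2 read: already in S, no change] -> [I,S,S] [hit: read from S]
Op 9: C0 read [C0 read from I: others=['C1=S', 'C2=S'] -> C0=S, others downsized to S] -> [S,S,S] [MISS #6: read from I]
Op 10: C1 read [C1 read: already in S, no change] -> [S,S,S] [hit: read from S]
Op 11: C2 read [C2 read: already in S, no change] -> [S,S,S] [hit: read from S]

Answer: 6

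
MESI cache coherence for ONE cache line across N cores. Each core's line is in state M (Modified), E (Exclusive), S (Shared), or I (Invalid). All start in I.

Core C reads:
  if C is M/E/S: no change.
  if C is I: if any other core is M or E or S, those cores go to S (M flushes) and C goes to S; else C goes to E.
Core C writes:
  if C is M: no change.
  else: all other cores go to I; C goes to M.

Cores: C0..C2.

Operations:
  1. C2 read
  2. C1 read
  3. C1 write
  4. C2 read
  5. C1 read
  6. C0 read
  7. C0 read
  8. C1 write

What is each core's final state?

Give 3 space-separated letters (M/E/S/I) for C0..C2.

Op 1: C2 read [C2 read from I: no other sharers -> C2=E (exclusive)] -> [I,I,E]
Op 2: C1 read [C1 read from I: others=['C2=E'] -> C1=S, others downsized to S] -> [I,S,S]
Op 3: C1 write [C1 write: invalidate ['C2=S'] -> C1=M] -> [I,M,I]
Op 4: C2 read [C2 read from I: others=['C1=M'] -> C2=S, others downsized to S] -> [I,S,S]
Op 5: C1 read [C1 read: already in S, no change] -> [I,S,S]
Op 6: C0 read [C0 read from I: others=['C1=S', 'C2=S'] -> C0=S, others downsized to S] -> [S,S,S]
Op 7: C0 read [C0 read: already in S, no change] -> [S,S,S]
Op 8: C1 write [C1 write: invalidate ['C0=S', 'C2=S'] -> C1=M] -> [I,M,I]

Answer: I M I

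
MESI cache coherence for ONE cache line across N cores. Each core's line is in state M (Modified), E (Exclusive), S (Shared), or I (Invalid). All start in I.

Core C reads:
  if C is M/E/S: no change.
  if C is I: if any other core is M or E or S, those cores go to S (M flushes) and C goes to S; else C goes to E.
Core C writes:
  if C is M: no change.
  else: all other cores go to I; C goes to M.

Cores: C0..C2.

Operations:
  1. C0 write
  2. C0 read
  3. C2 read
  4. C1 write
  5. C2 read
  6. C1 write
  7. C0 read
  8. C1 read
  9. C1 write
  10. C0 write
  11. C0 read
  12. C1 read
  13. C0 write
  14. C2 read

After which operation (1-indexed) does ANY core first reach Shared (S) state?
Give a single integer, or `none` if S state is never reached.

Answer: 3

Derivation:
Op 1: C0 write [C0 write: invalidate none -> C0=M] -> [M,I,I]
Op 2: C0 read [C0 read: already in M, no change] -> [M,I,I]
Op 3: C2 read [C2 read from I: others=['C0=M'] -> C2=S, others downsized to S] -> [S,I,S]
  -> First S state at op 3; remaining ops need not be traced.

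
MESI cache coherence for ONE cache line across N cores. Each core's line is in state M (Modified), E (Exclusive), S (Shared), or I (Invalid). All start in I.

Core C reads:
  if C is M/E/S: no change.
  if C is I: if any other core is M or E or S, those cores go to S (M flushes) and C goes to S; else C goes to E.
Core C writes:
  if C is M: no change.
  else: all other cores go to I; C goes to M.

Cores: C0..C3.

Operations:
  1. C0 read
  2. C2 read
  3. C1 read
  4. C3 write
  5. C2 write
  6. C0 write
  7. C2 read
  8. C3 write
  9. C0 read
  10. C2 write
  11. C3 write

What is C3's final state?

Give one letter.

Answer: M

Derivation:
Op 1: C0 read [C0 read from I: no other sharers -> C0=E (exclusive)] -> [E,I,I,I]
Op 2: C2 read [C2 read from I: others=['C0=E'] -> C2=S, others downsized to S] -> [S,I,S,I]
Op 3: C1 read [C1 read from I: others=['C0=S', 'C2=S'] -> C1=S, others downsized to S] -> [S,S,S,I]
Op 4: C3 write [C3 write: invalidate ['C0=S', 'C1=S', 'C2=S'] -> C3=M] -> [I,I,I,M]
Op 5: C2 write [C2 write: invalidate ['C3=M'] -> C2=M] -> [I,I,M,I]
Op 6: C0 write [C0 write: invalidate ['C2=M'] -> C0=M] -> [M,I,I,I]
Op 7: C2 read [C2 read from I: others=['C0=M'] -> C2=S, others downsized to S] -> [S,I,S,I]
Op 8: C3 write [C3 write: invalidate ['C0=S', 'C2=S'] -> C3=M] -> [I,I,I,M]
Op 9: C0 read [C0 read from I: others=['C3=M'] -> C0=S, others downsized to S] -> [S,I,I,S]
Op 10: C2 write [C2 write: invalidate ['C0=S', 'C3=S'] -> C2=M] -> [I,I,M,I]
Op 11: C3 write [C3 write: invalidate ['C2=M'] -> C3=M] -> [I,I,I,M]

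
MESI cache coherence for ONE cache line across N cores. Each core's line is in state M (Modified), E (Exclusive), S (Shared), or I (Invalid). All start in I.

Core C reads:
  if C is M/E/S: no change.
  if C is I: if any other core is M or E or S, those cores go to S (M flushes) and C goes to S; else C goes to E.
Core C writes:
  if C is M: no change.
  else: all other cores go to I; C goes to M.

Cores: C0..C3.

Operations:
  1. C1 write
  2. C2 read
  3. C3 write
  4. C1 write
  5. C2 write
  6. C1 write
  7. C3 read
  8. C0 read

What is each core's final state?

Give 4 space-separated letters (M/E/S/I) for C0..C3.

Answer: S S I S

Derivation:
Op 1: C1 write [C1 write: invalidate none -> C1=M] -> [I,M,I,I]
Op 2: C2 read [C2 read from I: others=['C1=M'] -> C2=S, others downsized to S] -> [I,S,S,I]
Op 3: C3 write [C3 write: invalidate ['C1=S', 'C2=S'] -> C3=M] -> [I,I,I,M]
Op 4: C1 write [C1 write: invalidate ['C3=M'] -> C1=M] -> [I,M,I,I]
Op 5: C2 write [C2 write: invalidate ['C1=M'] -> C2=M] -> [I,I,M,I]
Op 6: C1 write [C1 write: invalidate ['C2=M'] -> C1=M] -> [I,M,I,I]
Op 7: C3 read [C3 read from I: others=['C1=M'] -> C3=S, others downsized to S] -> [I,S,I,S]
Op 8: C0 read [C0 read from I: others=['C1=S', 'C3=S'] -> C0=S, others downsized to S] -> [S,S,I,S]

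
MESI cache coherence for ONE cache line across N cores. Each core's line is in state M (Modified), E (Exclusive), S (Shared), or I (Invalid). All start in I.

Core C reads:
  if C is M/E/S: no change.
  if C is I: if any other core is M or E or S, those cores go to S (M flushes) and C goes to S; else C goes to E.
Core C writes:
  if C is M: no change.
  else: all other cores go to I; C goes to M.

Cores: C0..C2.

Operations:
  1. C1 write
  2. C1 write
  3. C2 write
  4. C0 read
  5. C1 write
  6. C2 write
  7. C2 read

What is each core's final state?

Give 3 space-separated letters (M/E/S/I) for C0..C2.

Answer: I I M

Derivation:
Op 1: C1 write [C1 write: invalidate none -> C1=M] -> [I,M,I]
Op 2: C1 write [C1 write: already M (modified), no change] -> [I,M,I]
Op 3: C2 write [C2 write: invalidate ['C1=M'] -> C2=M] -> [I,I,M]
Op 4: C0 read [C0 read from I: others=['C2=M'] -> C0=S, others downsized to S] -> [S,I,S]
Op 5: C1 write [C1 write: invalidate ['C0=S', 'C2=S'] -> C1=M] -> [I,M,I]
Op 6: C2 write [C2 write: invalidate ['C1=M'] -> C2=M] -> [I,I,M]
Op 7: C2 read [C2 read: already in M, no change] -> [I,I,M]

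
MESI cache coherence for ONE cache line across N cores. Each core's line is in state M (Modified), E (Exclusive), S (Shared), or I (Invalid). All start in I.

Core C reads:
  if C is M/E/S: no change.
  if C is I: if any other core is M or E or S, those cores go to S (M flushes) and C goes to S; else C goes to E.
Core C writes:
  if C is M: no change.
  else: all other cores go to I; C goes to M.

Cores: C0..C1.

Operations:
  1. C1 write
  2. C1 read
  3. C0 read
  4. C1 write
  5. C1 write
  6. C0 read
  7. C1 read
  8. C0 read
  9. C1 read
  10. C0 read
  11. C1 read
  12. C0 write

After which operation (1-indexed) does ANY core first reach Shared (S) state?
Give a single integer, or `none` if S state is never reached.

Op 1: C1 write [C1 write: invalidate none -> C1=M] -> [I,M]
Op 2: C1 read [C1 read: already in M, no change] -> [I,M]
Op 3: C0 read [C0 read from I: others=['C1=M'] -> C0=S, others downsized to S] -> [S,S]
  -> First S state at op 3; remaining ops need not be traced.

Answer: 3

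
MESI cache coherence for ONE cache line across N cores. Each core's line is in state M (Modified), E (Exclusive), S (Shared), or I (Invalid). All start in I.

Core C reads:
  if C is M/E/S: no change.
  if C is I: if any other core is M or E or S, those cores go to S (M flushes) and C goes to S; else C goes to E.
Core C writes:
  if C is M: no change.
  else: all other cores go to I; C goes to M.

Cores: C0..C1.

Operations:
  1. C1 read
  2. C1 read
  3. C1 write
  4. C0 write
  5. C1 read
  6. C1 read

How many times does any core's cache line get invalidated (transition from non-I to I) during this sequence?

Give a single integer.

Answer: 1

Derivation:
Op 1: C1 read [C1 read from I: no other sharers -> C1=E (exclusive)] -> [I,E] (invalidations this op: 0; running total: 0)
Op 2: C1 read [C1 read: already in E, no change] -> [I,E] (invalidations this op: 0; running total: 0)
Op 3: C1 write [C1 write: invalidate none -> C1=M] -> [I,M] (invalidations this op: 0; running total: 0)
Op 4: C0 write [C0 write: invalidate ['C1=M'] -> C0=M] -> [M,I] (invalidations this op: 1; running total: 1)
Op 5: C1 read [C1 read from I: others=['C0=M'] -> C1=S, others downsized to S] -> [S,S] (invalidations this op: 0; running total: 1)
Op 6: C1 read [C1 read: already in S, no change] -> [S,S] (invalidations this op: 0; running total: 1)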